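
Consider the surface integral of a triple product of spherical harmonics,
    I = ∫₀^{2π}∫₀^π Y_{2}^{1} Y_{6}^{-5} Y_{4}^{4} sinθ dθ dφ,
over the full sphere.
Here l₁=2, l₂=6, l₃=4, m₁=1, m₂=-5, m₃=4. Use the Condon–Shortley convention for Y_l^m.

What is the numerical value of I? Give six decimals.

Checks pass: Σm=0; 12 even; l₃=4∈[4,8].
(2·2+1)(2·6+1)(2·4+1) = 585
Δ: 4! 0! 8! / 13! → 1/6435
sum: t=2:+1/2304 = 1/2304
3j²(2 6 4; 0 0 0) = Δ·Π!·Σ² = 5/143  (sign +1)
sum: t=1:−1/241920 = -1/241920
3j²(2 6 4; 1 -5 4) = Δ·Π!·Σ² = 1/39  (sign -1)
combine: 4πI² = 585·5/143·1/39 = 75/143
take √, sign -1: I = -0.20429497

-0.204295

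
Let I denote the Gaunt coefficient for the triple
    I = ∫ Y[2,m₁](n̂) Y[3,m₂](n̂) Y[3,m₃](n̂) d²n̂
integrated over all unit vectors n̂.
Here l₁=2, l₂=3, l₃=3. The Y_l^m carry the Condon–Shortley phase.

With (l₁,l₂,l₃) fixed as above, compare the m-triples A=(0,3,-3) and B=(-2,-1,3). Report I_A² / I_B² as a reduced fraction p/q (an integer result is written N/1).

5/2

Same 2,3,3: normalisation and zero-m 3j drop out of the ratio.
A: Δ: 2! 2! 4! / 9! → 1/3780; sum: t=2:+1/96 = 1/96; 3j²(2 3 3; 0 3 -3) = Δ·Π!·Σ² = 5/84  (sign +1)
B: Δ: 2! 2! 4! / 9! → 1/3780; sum: t=2:+1/96 = 1/96; 3j²(2 3 3; -2 -1 3) = Δ·Π!·Σ² = 1/42  (sign +1)
I_A²/I_B² = (5/84)/(1/42) = 5/2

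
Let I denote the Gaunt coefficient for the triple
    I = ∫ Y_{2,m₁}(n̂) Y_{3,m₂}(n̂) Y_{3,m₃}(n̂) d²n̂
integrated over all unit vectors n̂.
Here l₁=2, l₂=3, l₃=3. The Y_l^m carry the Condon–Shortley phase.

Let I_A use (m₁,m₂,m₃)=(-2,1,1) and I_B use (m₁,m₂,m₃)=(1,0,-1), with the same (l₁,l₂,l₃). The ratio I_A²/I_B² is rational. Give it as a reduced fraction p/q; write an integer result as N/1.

Shared (l₁,l₂,l₃)=(2,3,3): N and (l;000)² cancel in I_A²/I_B².
A: Δ = 2!·2!·4!/9! = 1/3780; Racah Σ t=2..2: t=2:+1/16 = 1/16; ⇒ 3j(2 3 3; -2 1 1)² = 2/35, sgn +1
B: Δ = 2!·2!·4!/9! = 1/3780; Racah Σ t=0..1: t=0:+1/12 t=1:−1/8 = -1/24; ⇒ 3j(2 3 3; 1 0 -1)² = 1/210, sgn -1
I_A²/I_B² = (2/35)/(1/210) = 12/1

12/1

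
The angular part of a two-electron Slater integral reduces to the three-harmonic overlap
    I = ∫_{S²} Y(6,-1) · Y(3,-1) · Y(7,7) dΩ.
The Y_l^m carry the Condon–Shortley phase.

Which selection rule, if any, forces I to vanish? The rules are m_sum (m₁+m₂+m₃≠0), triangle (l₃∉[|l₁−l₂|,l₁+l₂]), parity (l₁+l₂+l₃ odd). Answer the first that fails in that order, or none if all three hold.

m_sum

azimuthal sum: -1 − 1 + 7 = 5  ✗
3 ≤ 7 ≤ 9 (triangle on l)
L = 6 + 3 + 7 = 16 (even)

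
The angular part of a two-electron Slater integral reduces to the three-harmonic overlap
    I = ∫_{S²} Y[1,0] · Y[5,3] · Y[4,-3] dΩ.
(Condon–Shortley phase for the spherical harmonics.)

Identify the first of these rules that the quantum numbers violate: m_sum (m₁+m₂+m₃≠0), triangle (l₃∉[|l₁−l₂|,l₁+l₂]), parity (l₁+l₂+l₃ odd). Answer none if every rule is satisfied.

none

Σmᵢ = 0  ✓
l₃∈[|l₁−l₂|,l₁+l₂]=[4,6], have l₃=4  ✓
Σlᵢ = 10 ⇒ even  ✓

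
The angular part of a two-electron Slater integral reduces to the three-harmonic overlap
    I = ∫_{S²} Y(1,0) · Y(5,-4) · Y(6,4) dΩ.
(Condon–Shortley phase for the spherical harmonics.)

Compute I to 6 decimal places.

Rules hold: Σm=0, L=12 even, 4≤6≤6.
N = 3·11·13 = 429
Δ = 0!·2!·10!/13! = 1/858
Racah Σ t=0..0: t=0:+1/14400 = 1/14400
⇒ 3j(1 5 6; 0 0 0)² = 6/143, sgn +1
Racah Σ t=0..0: t=0:+1/362880 = 1/362880
⇒ 3j(1 5 6; 0 -4 4)² = 10/429, sgn +1
4πI² = N·(3j₀)²·(3jₘ)² = 60/143
I = +1·√(0.41958/4π) = 0.18272698

0.182727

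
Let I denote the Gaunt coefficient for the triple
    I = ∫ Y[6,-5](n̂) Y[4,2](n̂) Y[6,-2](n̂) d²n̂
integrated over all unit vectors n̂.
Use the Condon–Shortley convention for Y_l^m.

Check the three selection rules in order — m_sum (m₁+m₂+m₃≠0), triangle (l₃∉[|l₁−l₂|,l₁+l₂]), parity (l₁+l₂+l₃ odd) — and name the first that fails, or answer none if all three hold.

m_sum

azimuthal sum: -5 + 2 − 2 = -5  ✗
2 ≤ 6 ≤ 10 (triangle on l)
L = 6 + 4 + 6 = 16 (even)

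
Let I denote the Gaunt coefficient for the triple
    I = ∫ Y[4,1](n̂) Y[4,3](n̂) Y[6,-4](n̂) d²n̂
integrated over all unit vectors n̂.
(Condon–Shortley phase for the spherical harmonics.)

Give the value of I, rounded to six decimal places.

Checks pass: Σm=0; 14 even; l₃=6∈[0,8].
(2·4+1)(2·4+1)(2·6+1) = 1053
Δ: 2! 6! 6! / 15! → 1/1261260
sum: t=0:+1/4608 t=1:−1/1296 t=2:+1/4608 = -7/20736
3j²(4 4 6; 0 0 0) = Δ·Π!·Σ² = 20/1287  (sign -1)
sum: t=1:−1/34560 t=2:+1/28800 = 1/172800
3j²(4 4 6; 1 3 -4) = Δ·Π!·Σ² = 1/1430  (sign +1)
combine: 4πI² = 1053·20/1287·1/1430 = 18/1573
take √, sign -1: I = -0.03017637

-0.030176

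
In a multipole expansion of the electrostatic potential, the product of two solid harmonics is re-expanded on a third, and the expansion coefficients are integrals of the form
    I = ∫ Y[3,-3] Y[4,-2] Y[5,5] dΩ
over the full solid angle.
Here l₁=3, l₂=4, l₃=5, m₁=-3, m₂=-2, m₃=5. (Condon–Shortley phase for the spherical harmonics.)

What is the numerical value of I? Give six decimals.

0.138791

Rules hold: Σm=0, L=12 even, 1≤5≤7.
N = 7·9·11 = 693
Δ = 2!·4!·6!/13! = 1/180180
Racah Σ t=0..2: t=0:+1/576 t=1:−1/144 t=2:+1/576 = -1/288
⇒ 3j(3 4 5; 0 0 0)² = 20/1001, sgn +1
Racah Σ t=2..2: t=2:+1/34560 = 1/34560
⇒ 3j(3 4 5; -3 -2 5)² = 5/286, sgn +1
4πI² = N·(3j₀)²·(3jₘ)² = 450/1859
I = +1·√(0.242066/4π) = 0.13879110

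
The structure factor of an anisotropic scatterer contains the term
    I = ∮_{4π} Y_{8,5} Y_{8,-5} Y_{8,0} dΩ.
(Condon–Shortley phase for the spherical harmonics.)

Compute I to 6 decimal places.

Rules hold: Σm=0, L=24 even, 0≤8≤16.
N = 17·17·17 = 4913
Δ = 8!·8!·8!/25! = 1/236637794250
Racah Σ t=0..8: t=0:+1/65548320768000 t=1:−1/128024064000 t=2:+1/2985984000 t=3:−1/373248000 t=4:+1/191102976 t=5:−1/373248000 t=6:+1/2985984000 t=7:−1/128024064000 t=8:+1/65548320768000 = 11/20808990720
⇒ 3j(8 8 8; 0 0 0)² = 490/96577, sgn +1
Racah Σ t=0..3: t=0:+1/20901888000 t=1:−1/10450944000 t=2:+1/36578304000 t=3:−1/1170505728000 = -1/46820229120
⇒ 3j(8 8 8; 5 -5 0)² = 65/14858, sgn -1
4πI² = N·(3j₀)²·(3jₘ)² = 20825/190969
I = -1·√(0.109049/4π) = -0.09315499

-0.093155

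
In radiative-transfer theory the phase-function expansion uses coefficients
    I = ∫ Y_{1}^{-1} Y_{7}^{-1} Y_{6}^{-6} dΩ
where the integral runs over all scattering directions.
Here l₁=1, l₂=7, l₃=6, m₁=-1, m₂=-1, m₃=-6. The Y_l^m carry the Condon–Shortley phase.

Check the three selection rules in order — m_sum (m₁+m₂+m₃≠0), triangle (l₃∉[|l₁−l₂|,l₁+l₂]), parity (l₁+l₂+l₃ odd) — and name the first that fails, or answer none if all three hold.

m_sum

azimuthal sum: -1 − 1 − 6 = -8  ✗
6 ≤ 6 ≤ 8 (triangle on l)
L = 1 + 7 + 6 = 14 (even)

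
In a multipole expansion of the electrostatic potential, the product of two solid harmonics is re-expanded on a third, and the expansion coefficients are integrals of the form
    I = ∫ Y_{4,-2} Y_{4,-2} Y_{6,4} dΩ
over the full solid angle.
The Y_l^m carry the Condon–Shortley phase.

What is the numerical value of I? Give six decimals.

0.159678

Rules hold: Σm=0, L=14 even, 0≤6≤8.
N = 9·9·13 = 1053
Δ = 2!·6!·6!/15! = 1/1261260
Racah Σ t=0..2: t=0:+1/4608 t=1:−1/1296 t=2:+1/4608 = -7/20736
⇒ 3j(4 4 6; 0 0 0)² = 20/1287, sgn -1
Racah Σ t=0..2: t=0:+1/69120 t=1:−1/14400 t=2:+1/69120 = -7/172800
⇒ 3j(4 4 6; -2 -2 4)² = 14/715, sgn -1
4πI² = N·(3j₀)²·(3jₘ)² = 504/1573
I = +1·√(0.320407/4π) = 0.15967833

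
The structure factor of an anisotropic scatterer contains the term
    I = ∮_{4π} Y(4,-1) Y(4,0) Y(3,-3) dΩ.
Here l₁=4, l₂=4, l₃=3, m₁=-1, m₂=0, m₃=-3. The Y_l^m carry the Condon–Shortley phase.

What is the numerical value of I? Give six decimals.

0.000000

m-sum = -1 + 0 − 3 = -4 ≠ 0 ⇒ I = 0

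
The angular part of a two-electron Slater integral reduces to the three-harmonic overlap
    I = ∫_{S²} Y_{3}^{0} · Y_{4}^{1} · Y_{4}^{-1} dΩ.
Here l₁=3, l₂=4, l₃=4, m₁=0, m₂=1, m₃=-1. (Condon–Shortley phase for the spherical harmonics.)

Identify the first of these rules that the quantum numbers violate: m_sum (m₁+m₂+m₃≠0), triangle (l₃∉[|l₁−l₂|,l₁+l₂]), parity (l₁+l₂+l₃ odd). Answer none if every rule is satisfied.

azimuthal sum: 0 + 1 − 1 = 0  ✓
1 ≤ 4 ≤ 7 (triangle on l)  ✓
L = 3 + 4 + 4 = 11 (odd)  ✗

parity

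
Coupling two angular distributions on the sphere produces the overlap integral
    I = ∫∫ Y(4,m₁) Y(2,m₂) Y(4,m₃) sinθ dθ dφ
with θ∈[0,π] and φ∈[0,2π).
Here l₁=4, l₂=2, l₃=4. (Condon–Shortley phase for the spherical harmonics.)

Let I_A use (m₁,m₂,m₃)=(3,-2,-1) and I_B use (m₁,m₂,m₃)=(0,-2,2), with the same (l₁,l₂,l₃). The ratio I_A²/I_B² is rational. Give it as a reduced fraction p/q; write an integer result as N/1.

7/10

Same 4,2,4: normalisation and zero-m 3j drop out of the ratio.
A: Δ: 2! 6! 2! / 11! → 1/13860; sum: t=0:+1/480 = 1/480; 3j²(4 2 4; 3 -2 -1) = Δ·Π!·Σ² = 3/110  (sign -1)
B: Δ: 2! 6! 2! / 11! → 1/13860; sum: t=0:+1/192 = 1/192; 3j²(4 2 4; 0 -2 2) = Δ·Π!·Σ² = 3/77  (sign +1)
I_A²/I_B² = (3/110)/(3/77) = 7/10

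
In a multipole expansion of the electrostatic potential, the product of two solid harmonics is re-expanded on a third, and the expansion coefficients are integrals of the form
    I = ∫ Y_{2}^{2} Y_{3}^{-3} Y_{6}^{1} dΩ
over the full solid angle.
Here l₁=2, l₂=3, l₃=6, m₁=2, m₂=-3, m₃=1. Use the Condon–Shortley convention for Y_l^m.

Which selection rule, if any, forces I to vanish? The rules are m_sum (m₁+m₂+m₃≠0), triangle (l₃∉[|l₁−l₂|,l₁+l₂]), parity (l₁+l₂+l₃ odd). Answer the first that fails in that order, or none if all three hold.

Σmᵢ = 0  ✓
l₃∈[|l₁−l₂|,l₁+l₂]=[1,5], have l₃=6  ✗
Σlᵢ = 11 ⇒ odd

triangle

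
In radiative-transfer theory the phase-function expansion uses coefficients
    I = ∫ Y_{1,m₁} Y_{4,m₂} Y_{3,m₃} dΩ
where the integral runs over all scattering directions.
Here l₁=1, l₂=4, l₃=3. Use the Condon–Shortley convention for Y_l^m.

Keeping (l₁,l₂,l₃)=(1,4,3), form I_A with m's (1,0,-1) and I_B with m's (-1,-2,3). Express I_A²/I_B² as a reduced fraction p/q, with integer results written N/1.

6/1

l's match ⇒ only the (l;m) 3-j factors differ between A and B.
A: triangle coeff Δ(1,4,3) = 1/252; Σ_t [0,0]: t=0:+1/96 = 1/96; (3j)²=1/42 [(1 4 3; 1 0 -1)], sign=+1
B: triangle coeff Δ(1,4,3) = 1/252; Σ_t [2,2]: t=2:+1/1440 = 1/1440; (3j)²=1/252 [(1 4 3; -1 -2 3)], sign=+1
I_A²/I_B² = (1/42)/(1/252) = 6/1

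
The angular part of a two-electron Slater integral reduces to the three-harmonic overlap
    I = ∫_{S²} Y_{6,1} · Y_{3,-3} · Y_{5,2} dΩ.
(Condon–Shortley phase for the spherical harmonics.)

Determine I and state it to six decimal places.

0.145631

Rules hold: Σm=0, L=14 even, 3≤5≤9.
N = 13·7·11 = 1001
Δ = 4!·8!·2!/15! = 1/675675
Racah Σ t=1..3: t=1:−1/8640 t=2:+1/2304 t=3:−1/8640 = 7/34560
⇒ 3j(6 3 5; 0 0 0)² = 7/429, sgn -1
Racah Σ t=0..0: t=0:+1/34560 = 1/34560
⇒ 3j(6 3 5; 1 -3 2)² = 7/429, sgn -1
4πI² = N·(3j₀)²·(3jₘ)² = 343/1287
I = +1·√(0.266511/4π) = 0.14563067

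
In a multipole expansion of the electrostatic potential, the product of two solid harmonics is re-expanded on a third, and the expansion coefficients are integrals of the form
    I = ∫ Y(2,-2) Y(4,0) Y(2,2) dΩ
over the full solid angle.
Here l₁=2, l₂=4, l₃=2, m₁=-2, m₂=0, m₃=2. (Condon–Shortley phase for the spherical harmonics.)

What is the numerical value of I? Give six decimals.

0.040299

m-sum 0 ✓  L=8 even ✓  2≤2≤6 ✓
Π(2lᵢ+1) = 5×9×5 = 225
triangle coeff Δ(2,4,2) = 1/630
Σ_t [2,2]: t=2:+1/16 = 1/16
(3j)²=2/35 [(2 4 2; 0 0 0)], sign=+1
Σ_t [4,4]: t=4:+1/576 = 1/576
(3j)²=1/630 [(2 4 2; -2 0 2)], sign=+1
⇒ 4πI² = 1/49
I = (+1)√(1/49/(4π)) = 0.04029926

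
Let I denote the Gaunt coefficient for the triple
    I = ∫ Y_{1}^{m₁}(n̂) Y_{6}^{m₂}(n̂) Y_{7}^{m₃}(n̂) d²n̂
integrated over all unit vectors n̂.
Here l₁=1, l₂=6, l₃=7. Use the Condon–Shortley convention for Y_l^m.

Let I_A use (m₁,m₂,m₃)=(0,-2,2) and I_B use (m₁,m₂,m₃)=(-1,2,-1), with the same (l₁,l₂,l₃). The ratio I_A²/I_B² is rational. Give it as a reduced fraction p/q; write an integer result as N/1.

3/1

Same 1,6,7: normalisation and zero-m 3j drop out of the ratio.
A: Δ: 0! 2! 12! / 15! → 1/1365; sum: t=0:+1/967680 = 1/967680; 3j²(1 6 7; 0 -2 2) = Δ·Π!·Σ² = 3/91  (sign -1)
B: Δ: 0! 2! 12! / 15! → 1/1365; sum: t=0:+1/1935360 = 1/1935360; 3j²(1 6 7; -1 2 -1) = Δ·Π!·Σ² = 1/91  (sign +1)
I_A²/I_B² = (3/91)/(1/91) = 3/1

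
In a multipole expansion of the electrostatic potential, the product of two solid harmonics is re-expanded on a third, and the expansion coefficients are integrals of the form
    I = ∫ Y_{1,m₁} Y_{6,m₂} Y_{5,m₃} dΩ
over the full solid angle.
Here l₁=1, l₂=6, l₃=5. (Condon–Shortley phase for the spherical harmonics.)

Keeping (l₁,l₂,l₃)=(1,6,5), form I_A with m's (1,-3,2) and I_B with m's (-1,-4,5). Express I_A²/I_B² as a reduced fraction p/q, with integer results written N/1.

36/1

Shared (l₁,l₂,l₃)=(1,6,5): N and (l;000)² cancel in I_A²/I_B².
A: Δ = 2!·0!·10!/13! = 1/858; Racah Σ t=0..0: t=0:+1/60480 = 1/60480; ⇒ 3j(1 6 5; 1 -3 2)² = 6/143, sgn -1
B: Δ = 2!·0!·10!/13! = 1/858; Racah Σ t=2..2: t=2:+1/7257600 = 1/7257600; ⇒ 3j(1 6 5; -1 -4 5)² = 1/858, sgn +1
I_A²/I_B² = (6/143)/(1/858) = 36/1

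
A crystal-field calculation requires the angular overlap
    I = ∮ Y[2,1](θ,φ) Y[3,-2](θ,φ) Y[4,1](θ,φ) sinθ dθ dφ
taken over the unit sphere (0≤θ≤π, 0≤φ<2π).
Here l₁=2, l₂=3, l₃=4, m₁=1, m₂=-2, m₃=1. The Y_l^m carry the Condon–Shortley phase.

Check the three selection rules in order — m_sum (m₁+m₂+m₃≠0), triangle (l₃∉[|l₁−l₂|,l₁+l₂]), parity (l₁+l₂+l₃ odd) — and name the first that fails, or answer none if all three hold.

parity

m₁+m₂+m₃ = 1 − 2 + 1 = 0  ✓
triangle: |2−3|=1 ≤ l₃=4 ≤ 2+3=5  ✓
parity: l₁+l₂+l₃ = 9 is odd  ✗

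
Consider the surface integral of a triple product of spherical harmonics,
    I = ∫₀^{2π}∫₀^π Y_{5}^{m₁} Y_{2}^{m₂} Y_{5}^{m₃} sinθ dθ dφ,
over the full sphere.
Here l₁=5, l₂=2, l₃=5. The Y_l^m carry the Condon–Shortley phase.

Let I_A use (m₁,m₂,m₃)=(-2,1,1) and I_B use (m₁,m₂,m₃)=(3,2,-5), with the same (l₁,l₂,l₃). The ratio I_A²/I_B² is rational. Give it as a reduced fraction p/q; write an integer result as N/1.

7/5

l's match ⇒ only the (l;m) 3-j factors differ between A and B.
A: triangle coeff Δ(5,2,5) = 1/38610; Σ_t [1,2]: t=1:−1/2880 t=2:+1/1440 = 1/2880; (3j)²=7/715 [(5 2 5; -2 1 1)], sign=+1
B: triangle coeff Δ(5,2,5) = 1/38610; Σ_t [2,2]: t=2:+1/161280 = 1/161280; (3j)²=1/143 [(5 2 5; 3 2 -5)], sign=+1
I_A²/I_B² = (7/715)/(1/143) = 7/5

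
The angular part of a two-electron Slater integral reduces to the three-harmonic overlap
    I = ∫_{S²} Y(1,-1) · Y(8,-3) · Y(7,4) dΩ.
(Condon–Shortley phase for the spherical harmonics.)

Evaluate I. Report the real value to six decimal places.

-0.096758

Rules hold: Σm=0, L=16 even, 7≤7≤9.
N = 3·17·15 = 765
Δ = 2!·0!·14!/17! = 1/2040
Racah Σ t=1..1: t=1:−1/25401600 = -1/25401600
⇒ 3j(1 8 7; 0 0 0)² = 8/255, sgn +1
Racah Σ t=2..2: t=2:+1/479001600 = 1/479001600
⇒ 3j(1 8 7; -1 -3 4)² = 1/204, sgn -1
4πI² = N·(3j₀)²·(3jₘ)² = 2/17
I = -1·√(0.117647/4π) = -0.09675772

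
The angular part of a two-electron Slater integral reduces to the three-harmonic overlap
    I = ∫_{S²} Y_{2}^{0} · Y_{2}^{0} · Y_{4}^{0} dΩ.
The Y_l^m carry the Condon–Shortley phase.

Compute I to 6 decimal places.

0.241796

m-sum 0 ✓  L=8 even ✓  0≤4≤4 ✓
Π(2lᵢ+1) = 5×5×9 = 225
triangle coeff Δ(2,2,4) = 1/630
Σ_t [0,0]: t=0:+1/16 = 1/16
(3j)²=2/35 [(2 2 4; 0 0 0)], sign=+1
(m-triple is (0,0,0) — same symbol as above.)
⇒ 4πI² = 36/49
I = (+1)√(36/49/(4π)) = 0.24179554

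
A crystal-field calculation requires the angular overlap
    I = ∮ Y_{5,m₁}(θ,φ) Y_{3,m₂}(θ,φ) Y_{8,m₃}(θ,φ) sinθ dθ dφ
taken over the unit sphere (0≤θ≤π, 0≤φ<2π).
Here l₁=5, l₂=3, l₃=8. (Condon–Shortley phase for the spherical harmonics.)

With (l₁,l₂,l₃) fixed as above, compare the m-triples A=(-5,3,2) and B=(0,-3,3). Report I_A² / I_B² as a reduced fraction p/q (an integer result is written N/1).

Same 5,3,8: normalisation and zero-m 3j drop out of the ratio.
A: Δ: 0! 10! 6! / 17! → 1/136136; sum: t=0:+1/2612736000 = 1/2612736000; 3j²(5 3 8; -5 3 2) = Δ·Π!·Σ² = 1/136136  (sign +1)
B: Δ: 0! 10! 6! / 17! → 1/136136; sum: t=0:+1/10368000 = 1/10368000; 3j²(5 3 8; 0 -3 3) = Δ·Π!·Σ² = 3/884  (sign -1)
I_A²/I_B² = (1/136136)/(3/884) = 1/462

1/462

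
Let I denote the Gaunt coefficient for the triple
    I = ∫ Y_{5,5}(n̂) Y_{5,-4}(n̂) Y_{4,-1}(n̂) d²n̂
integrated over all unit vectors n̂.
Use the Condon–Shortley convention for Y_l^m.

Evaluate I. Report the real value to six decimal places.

0.184127

Checks pass: Σm=0; 14 even; l₃=4∈[0,10].
(2·5+1)(2·5+1)(2·4+1) = 1089
Δ: 6! 4! 4! / 15! → 1/3153150
sum: t=1:−1/69120 t=2:+1/1728 t=3:−1/576 t=4:+1/1728 t=5:−1/69120 = -7/11520
3j²(5 5 4; 0 0 0) = Δ·Π!·Σ² = 2/143  (sign -1)
sum: t=0:+1/103680 = 1/103680
3j²(5 5 4; 5 -4 -1) = Δ·Π!·Σ² = 4/143  (sign -1)
combine: 4πI² = 1089·2/143·4/143 = 72/169
take √, sign +1: I = 0.18412721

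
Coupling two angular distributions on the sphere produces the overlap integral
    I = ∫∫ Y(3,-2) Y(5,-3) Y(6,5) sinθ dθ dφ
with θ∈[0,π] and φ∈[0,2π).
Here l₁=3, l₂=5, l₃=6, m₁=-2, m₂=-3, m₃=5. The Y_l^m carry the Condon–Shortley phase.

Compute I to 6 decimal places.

Rules hold: Σm=0, L=14 even, 2≤6≤8.
N = 7·11·13 = 1001
Δ = 2!·4!·8!/15! = 1/675675
Racah Σ t=0..2: t=0:+1/8640 t=1:−1/2304 t=2:+1/8640 = -7/34560
⇒ 3j(3 5 6; 0 0 0)² = 7/429, sgn -1
Racah Σ t=1..2: t=1:−1/120960 t=2:+1/483840 = -1/161280
⇒ 3j(3 5 6; -2 -3 5)² = 2/91, sgn +1
4πI² = N·(3j₀)²·(3jₘ)² = 14/39
I = -1·√(0.358974/4π) = -0.16901560

-0.169016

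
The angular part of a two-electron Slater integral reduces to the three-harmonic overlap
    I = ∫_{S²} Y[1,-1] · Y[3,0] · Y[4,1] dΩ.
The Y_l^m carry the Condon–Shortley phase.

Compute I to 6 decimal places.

-0.194664

Checks pass: Σm=0; 8 even; l₃=4∈[2,4].
(2·1+1)(2·3+1)(2·4+1) = 189
Δ: 0! 2! 6! / 9! → 1/252
sum: t=0:+1/36 = 1/36
3j²(1 3 4; 0 0 0) = Δ·Π!·Σ² = 4/63  (sign +1)
sum: t=0:+1/72 = 1/72
3j²(1 3 4; -1 0 1) = Δ·Π!·Σ² = 5/126  (sign -1)
combine: 4πI² = 189·4/63·5/126 = 10/21
take √, sign -1: I = -0.19466390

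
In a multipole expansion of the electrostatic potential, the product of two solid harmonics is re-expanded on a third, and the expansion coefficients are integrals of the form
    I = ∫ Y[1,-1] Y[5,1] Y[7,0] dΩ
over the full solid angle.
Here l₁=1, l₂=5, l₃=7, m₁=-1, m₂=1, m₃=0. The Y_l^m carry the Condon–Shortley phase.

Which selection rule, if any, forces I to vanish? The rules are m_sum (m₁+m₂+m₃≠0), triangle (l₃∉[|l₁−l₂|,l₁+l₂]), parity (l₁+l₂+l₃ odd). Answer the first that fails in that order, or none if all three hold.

triangle

azimuthal sum: -1 + 1 + 0 = 0  ✓
4 ≤ 7 ≤ 6 (triangle on l)  ✗
L = 1 + 5 + 7 = 13 (odd)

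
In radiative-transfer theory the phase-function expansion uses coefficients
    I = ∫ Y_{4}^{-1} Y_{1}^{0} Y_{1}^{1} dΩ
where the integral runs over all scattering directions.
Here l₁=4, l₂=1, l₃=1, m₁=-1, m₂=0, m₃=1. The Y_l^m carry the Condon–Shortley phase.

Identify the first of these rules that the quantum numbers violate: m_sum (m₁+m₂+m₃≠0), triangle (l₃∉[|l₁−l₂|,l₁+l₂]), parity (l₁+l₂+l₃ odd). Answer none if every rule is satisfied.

triangle

m₁+m₂+m₃ = -1 + 0 + 1 = 0  ✓
triangle: |4−1|=3 ≤ l₃=1 ≤ 4+1=5  ✗
parity: l₁+l₂+l₃ = 6 is even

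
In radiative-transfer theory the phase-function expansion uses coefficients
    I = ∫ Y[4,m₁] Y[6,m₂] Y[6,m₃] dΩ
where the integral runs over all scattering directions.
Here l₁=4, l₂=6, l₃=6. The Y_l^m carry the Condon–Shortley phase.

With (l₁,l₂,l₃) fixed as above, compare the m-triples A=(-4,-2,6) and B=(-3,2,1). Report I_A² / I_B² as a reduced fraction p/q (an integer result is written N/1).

99/49

l's match ⇒ only the (l;m) 3-j factors differ between A and B.
A: triangle coeff Δ(4,6,6) = 1/15315300; Σ_t [4,4]: t=4:+1/23224320 = 1/23224320; (3j)²=1/442 [(4 6 6; -4 -2 6)], sign=+1
B: triangle coeff Δ(4,6,6) = 1/15315300; Σ_t [3,4]: t=3:−1/103680 t=4:+1/82944 = 1/414720; (3j)²=49/43758 [(4 6 6; -3 2 1)], sign=-1
I_A²/I_B² = (1/442)/(49/43758) = 99/49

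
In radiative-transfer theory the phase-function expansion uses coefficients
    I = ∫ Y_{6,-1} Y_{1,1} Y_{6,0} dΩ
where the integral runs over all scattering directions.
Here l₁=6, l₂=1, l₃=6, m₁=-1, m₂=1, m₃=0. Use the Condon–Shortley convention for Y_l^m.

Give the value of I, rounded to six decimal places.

L=13 odd ⇒ parity kills the (l;000) factor ⇒ I = 0

0.000000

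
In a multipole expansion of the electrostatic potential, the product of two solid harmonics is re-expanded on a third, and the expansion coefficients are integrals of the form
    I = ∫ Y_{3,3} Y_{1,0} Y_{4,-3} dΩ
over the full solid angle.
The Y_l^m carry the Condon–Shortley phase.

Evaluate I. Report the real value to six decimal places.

-0.162868

Rules hold: Σm=0, L=8 even, 2≤4≤4.
N = 7·3·9 = 189
Δ = 0!·6!·2!/9! = 1/252
Racah Σ t=0..0: t=0:+1/36 = 1/36
⇒ 3j(3 1 4; 0 0 0)² = 4/63, sgn +1
Racah Σ t=0..0: t=0:+1/720 = 1/720
⇒ 3j(3 1 4; 3 0 -3)² = 1/36, sgn -1
4πI² = N·(3j₀)²·(3jₘ)² = 1/3
I = -1·√(0.333333/4π) = -0.16286750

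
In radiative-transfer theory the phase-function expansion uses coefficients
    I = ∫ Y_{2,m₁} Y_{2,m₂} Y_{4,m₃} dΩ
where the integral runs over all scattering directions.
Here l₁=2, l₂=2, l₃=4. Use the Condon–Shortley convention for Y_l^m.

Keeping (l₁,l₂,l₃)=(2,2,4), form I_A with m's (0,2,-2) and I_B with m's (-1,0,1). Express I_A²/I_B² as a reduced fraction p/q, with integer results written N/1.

1/2

Shared (l₁,l₂,l₃)=(2,2,4): N and (l;000)² cancel in I_A²/I_B².
A: Δ = 0!·4!·4!/9! = 1/630; Racah Σ t=0..0: t=0:+1/96 = 1/96; ⇒ 3j(2 2 4; 0 2 -2)² = 1/42, sgn +1
B: Δ = 0!·4!·4!/9! = 1/630; Racah Σ t=0..0: t=0:+1/24 = 1/24; ⇒ 3j(2 2 4; -1 0 1)² = 1/21, sgn -1
I_A²/I_B² = (1/42)/(1/21) = 1/2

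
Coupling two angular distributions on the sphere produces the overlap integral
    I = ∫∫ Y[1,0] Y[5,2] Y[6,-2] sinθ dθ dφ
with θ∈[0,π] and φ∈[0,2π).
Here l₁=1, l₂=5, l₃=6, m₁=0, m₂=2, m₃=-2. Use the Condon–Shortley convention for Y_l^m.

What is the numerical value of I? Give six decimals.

0.231133

m-sum 0 ✓  L=12 even ✓  4≤6≤6 ✓
Π(2lᵢ+1) = 3×11×13 = 429
triangle coeff Δ(1,5,6) = 1/858
Σ_t [0,0]: t=0:+1/14400 = 1/14400
(3j)²=6/143 [(1 5 6; 0 0 0)], sign=+1
Σ_t [0,0]: t=0:+1/30240 = 1/30240
(3j)²=16/429 [(1 5 6; 0 2 -2)], sign=+1
⇒ 4πI² = 96/143
I = (+1)√(96/143/(4π)) = 0.23113338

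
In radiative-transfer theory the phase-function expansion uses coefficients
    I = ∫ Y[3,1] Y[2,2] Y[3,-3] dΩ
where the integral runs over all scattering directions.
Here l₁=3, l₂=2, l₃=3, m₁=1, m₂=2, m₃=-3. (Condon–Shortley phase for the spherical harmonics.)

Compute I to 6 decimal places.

0.132981

Rules hold: Σm=0, L=8 even, 1≤3≤5.
N = 7·5·7 = 245
Δ = 2!·4!·2!/9! = 1/3780
Racah Σ t=0..2: t=0:+1/24 t=1:−1/4 t=2:+1/24 = -1/6
⇒ 3j(3 2 3; 0 0 0)² = 4/105, sgn +1
Racah Σ t=2..2: t=2:+1/96 = 1/96
⇒ 3j(3 2 3; 1 2 -3)² = 1/42, sgn +1
4πI² = N·(3j₀)²·(3jₘ)² = 2/9
I = +1·√(0.222222/4π) = 0.13298076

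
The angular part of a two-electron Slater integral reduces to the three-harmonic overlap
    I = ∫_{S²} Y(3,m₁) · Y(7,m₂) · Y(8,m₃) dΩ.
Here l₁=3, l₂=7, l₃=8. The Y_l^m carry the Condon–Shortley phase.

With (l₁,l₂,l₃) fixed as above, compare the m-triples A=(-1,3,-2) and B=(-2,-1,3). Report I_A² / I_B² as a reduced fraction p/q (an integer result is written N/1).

Shared (l₁,l₂,l₃)=(3,7,8): N and (l;000)² cancel in I_A²/I_B².
A: Δ = 2!·4!·12!/19! = 1/5290740; Racah Σ t=0..2: t=0:+1/348364800 t=1:−1/13063680 t=2:+1/7741440 = 29/522547200; ⇒ 3j(3 7 8; -1 3 -2)² = 1682/264537, sgn +1
B: Δ = 2!·4!·12!/19! = 1/5290740; Racah Σ t=1..2: t=1:−1/14515200 t=2:+1/11612160 = 1/58060800; ⇒ 3j(3 7 8; -2 -1 3)² = 55/58786, sgn -1
I_A²/I_B² = (1682/264537)/(55/58786) = 3364/495

3364/495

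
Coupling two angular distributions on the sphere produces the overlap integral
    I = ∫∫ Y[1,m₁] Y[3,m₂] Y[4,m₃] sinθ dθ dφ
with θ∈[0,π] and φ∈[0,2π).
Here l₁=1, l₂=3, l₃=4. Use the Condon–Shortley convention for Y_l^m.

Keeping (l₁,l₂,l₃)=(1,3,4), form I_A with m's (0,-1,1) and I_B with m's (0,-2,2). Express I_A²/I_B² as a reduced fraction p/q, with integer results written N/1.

5/4

Same 1,3,4: normalisation and zero-m 3j drop out of the ratio.
A: Δ: 0! 2! 6! / 9! → 1/252; sum: t=0:+1/48 = 1/48; 3j²(1 3 4; 0 -1 1) = Δ·Π!·Σ² = 5/84  (sign -1)
B: Δ: 0! 2! 6! / 9! → 1/252; sum: t=0:+1/120 = 1/120; 3j²(1 3 4; 0 -2 2) = Δ·Π!·Σ² = 1/21  (sign +1)
I_A²/I_B² = (5/84)/(1/21) = 5/4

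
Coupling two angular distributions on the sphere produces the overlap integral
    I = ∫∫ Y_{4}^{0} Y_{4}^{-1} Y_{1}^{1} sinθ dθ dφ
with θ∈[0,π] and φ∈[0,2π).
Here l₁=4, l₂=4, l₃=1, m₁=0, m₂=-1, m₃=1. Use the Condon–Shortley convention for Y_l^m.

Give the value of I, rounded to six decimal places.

0.000000

Σlᵢ=9 odd — θ-integrand is odd under cosθ→−cosθ; I=0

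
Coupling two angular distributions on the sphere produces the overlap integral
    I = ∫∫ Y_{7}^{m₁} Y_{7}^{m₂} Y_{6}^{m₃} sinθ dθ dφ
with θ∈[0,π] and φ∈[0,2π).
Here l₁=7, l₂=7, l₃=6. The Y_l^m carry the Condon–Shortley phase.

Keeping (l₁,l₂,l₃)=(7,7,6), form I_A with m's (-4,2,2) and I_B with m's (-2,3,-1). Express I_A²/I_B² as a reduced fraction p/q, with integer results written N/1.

352/245

Shared (l₁,l₂,l₃)=(7,7,6): N and (l;000)² cancel in I_A²/I_B².
A: Δ = 8!·6!·6!/21! = 1/2444321880; Racah Σ t=5..8: t=5:−1/24883200 t=6:+1/6220800 t=7:−1/11612160 t=8:+1/174182400 = 1/24883200; ⇒ 3j(7 7 6; -4 2 2)² = 28/4199, sgn +1
B: Δ = 8!·6!·6!/21! = 1/2444321880; Racah Σ t=4..8: t=4:+1/49766400 t=5:−1/4147200 t=6:+1/2488320 t=7:−1/8709120 t=8:+1/232243200 = 7/99532800; ⇒ 3j(7 7 6; -2 3 -1)² = 1715/369512, sgn -1
I_A²/I_B² = (28/4199)/(1715/369512) = 352/245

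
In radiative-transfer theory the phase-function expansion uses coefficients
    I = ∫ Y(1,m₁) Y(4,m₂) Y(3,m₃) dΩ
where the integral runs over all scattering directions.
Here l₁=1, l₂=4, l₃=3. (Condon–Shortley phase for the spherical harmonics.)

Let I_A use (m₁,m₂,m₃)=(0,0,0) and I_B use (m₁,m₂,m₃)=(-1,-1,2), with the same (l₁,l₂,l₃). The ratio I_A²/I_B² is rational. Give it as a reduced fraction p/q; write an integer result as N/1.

16/3

l's match ⇒ only the (l;m) 3-j factors differ between A and B.
A: triangle coeff Δ(1,4,3) = 1/252; Σ_t [1,1]: t=1:−1/36 = -1/36; (3j)²=4/63 [(1 4 3; 0 0 0)], sign=+1
B: triangle coeff Δ(1,4,3) = 1/252; Σ_t [2,2]: t=2:+1/240 = 1/240; (3j)²=1/84 [(1 4 3; -1 -1 2)], sign=-1
I_A²/I_B² = (4/63)/(1/84) = 16/3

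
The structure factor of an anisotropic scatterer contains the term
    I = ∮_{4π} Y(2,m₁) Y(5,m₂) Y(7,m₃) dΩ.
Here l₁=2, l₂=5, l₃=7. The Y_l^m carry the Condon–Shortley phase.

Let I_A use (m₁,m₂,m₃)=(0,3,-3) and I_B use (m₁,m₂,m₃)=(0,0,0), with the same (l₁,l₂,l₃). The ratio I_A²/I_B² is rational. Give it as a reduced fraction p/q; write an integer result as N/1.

30/49

Same 2,5,7: normalisation and zero-m 3j drop out of the ratio.
A: Δ: 0! 4! 10! / 15! → 1/15015; sum: t=0:+1/322560 = 1/322560; 3j²(2 5 7; 0 3 -3) = Δ·Π!·Σ² = 18/1001  (sign +1)
B: Δ: 0! 4! 10! / 15! → 1/15015; sum: t=0:+1/57600 = 1/57600; 3j²(2 5 7; 0 0 0) = Δ·Π!·Σ² = 21/715  (sign -1)
I_A²/I_B² = (18/1001)/(21/715) = 30/49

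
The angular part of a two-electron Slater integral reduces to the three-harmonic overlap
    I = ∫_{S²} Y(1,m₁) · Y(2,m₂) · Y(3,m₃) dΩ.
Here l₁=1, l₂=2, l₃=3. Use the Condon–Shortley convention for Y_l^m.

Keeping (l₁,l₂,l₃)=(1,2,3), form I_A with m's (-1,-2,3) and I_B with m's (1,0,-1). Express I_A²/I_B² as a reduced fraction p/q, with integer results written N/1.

l's match ⇒ only the (l;m) 3-j factors differ between A and B.
A: triangle coeff Δ(1,2,3) = 1/105; Σ_t [0,0]: t=0:+1/48 = 1/48; (3j)²=1/7 [(1 2 3; -1 -2 3)], sign=+1
B: triangle coeff Δ(1,2,3) = 1/105; Σ_t [0,0]: t=0:+1/8 = 1/8; (3j)²=2/35 [(1 2 3; 1 0 -1)], sign=+1
I_A²/I_B² = (1/7)/(2/35) = 5/2

5/2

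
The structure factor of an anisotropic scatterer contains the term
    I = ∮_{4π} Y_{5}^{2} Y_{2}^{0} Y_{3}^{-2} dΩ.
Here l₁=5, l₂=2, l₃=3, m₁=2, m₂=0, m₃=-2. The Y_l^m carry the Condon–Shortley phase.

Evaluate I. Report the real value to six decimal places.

Checks pass: Σm=0; 10 even; l₃=3∈[3,7].
(2·5+1)(2·2+1)(2·3+1) = 385
Δ: 4! 6! 0! / 11! → 1/2310
sum: t=2:+1/144 = 1/144
3j²(5 2 3; 0 0 0) = Δ·Π!·Σ² = 10/231  (sign -1)
sum: t=2:+1/480 = 1/480
3j²(5 2 3; 2 0 -2) = Δ·Π!·Σ² = 3/110  (sign -1)
combine: 4πI² = 385·10/231·3/110 = 5/11
take √, sign +1: I = 0.19018827

0.190188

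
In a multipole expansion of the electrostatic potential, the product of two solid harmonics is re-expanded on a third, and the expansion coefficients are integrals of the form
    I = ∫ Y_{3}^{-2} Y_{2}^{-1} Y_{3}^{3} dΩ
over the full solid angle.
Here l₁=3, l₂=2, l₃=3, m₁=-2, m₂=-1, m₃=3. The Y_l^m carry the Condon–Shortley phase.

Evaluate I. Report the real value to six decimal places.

-0.210261

m-sum 0 ✓  L=8 even ✓  1≤3≤5 ✓
Π(2lᵢ+1) = 7×5×7 = 245
triangle coeff Δ(3,2,3) = 1/3780
Σ_t [0,2]: t=0:+1/24 t=1:−1/4 t=2:+1/24 = -1/6
(3j)²=4/105 [(3 2 3; 0 0 0)], sign=+1
Σ_t [1,1]: t=1:−1/48 = -1/48
(3j)²=5/84 [(3 2 3; -2 -1 3)], sign=-1
⇒ 4πI² = 5/9
I = (-1)√(5/9/(4π)) = -0.21026104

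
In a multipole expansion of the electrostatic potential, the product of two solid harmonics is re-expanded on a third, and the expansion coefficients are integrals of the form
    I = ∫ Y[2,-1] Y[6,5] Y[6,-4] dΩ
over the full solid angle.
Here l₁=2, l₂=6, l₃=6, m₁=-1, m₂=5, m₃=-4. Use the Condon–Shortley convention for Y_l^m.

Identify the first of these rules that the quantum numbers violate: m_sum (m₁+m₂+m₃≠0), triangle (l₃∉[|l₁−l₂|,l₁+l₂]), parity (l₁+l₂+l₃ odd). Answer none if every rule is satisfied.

azimuthal sum: -1 + 5 − 4 = 0  ✓
4 ≤ 6 ≤ 8 (triangle on l)  ✓
L = 2 + 6 + 6 = 14 (even)  ✓

none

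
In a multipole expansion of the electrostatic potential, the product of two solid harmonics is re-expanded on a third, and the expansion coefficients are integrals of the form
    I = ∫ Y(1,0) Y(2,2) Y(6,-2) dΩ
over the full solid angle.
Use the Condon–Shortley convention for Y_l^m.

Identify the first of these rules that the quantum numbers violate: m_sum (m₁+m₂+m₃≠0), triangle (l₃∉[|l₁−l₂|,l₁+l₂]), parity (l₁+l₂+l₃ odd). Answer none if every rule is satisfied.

triangle

m₁+m₂+m₃ = 0 + 2 − 2 = 0  ✓
triangle: |1−2|=1 ≤ l₃=6 ≤ 1+2=3  ✗
parity: l₁+l₂+l₃ = 9 is odd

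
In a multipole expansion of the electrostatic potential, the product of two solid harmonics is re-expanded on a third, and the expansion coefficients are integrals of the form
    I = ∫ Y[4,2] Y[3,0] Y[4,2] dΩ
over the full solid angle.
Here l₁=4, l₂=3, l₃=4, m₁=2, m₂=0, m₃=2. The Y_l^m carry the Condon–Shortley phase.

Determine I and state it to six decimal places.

Σmᵢ = 4 ≠ 0, so the φ-integral vanishes; I = 0

0.000000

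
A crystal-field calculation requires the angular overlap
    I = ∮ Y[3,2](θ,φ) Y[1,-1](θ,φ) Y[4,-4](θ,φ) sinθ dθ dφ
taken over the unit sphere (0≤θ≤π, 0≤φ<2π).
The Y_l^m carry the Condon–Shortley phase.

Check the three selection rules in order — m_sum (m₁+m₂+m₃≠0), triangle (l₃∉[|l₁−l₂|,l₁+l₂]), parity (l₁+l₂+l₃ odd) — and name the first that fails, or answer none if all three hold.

m_sum

m₁+m₂+m₃ = 2 − 1 − 4 = -3  ✗
triangle: |3−1|=2 ≤ l₃=4 ≤ 3+1=4
parity: l₁+l₂+l₃ = 8 is even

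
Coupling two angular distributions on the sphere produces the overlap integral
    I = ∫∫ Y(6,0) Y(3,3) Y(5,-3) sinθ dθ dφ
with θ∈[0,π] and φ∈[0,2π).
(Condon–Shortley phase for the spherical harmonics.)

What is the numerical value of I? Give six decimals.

Rules hold: Σm=0, L=14 even, 3≤5≤9.
N = 13·7·11 = 1001
Δ = 4!·8!·2!/15! = 1/675675
Racah Σ t=1..3: t=1:−1/8640 t=2:+1/2304 t=3:−1/8640 = 7/34560
⇒ 3j(6 3 5; 0 0 0)² = 7/429, sgn -1
Racah Σ t=4..4: t=4:+1/69120 = 1/69120
⇒ 3j(6 3 5; 0 3 -3)² = 4/429, sgn +1
4πI² = N·(3j₀)²·(3jₘ)² = 196/1287
I = -1·√(0.152292/4π) = -0.11008644

-0.110086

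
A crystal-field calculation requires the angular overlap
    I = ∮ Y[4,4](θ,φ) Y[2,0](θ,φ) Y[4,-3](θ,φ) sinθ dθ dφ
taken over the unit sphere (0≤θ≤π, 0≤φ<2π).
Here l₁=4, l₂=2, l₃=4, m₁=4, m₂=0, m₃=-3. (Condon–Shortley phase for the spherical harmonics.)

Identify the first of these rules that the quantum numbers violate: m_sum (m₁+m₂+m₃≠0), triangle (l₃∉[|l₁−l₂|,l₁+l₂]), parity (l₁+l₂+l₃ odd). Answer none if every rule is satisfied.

m_sum

azimuthal sum: 4 + 0 − 3 = 1  ✗
2 ≤ 4 ≤ 6 (triangle on l)
L = 4 + 2 + 4 = 10 (even)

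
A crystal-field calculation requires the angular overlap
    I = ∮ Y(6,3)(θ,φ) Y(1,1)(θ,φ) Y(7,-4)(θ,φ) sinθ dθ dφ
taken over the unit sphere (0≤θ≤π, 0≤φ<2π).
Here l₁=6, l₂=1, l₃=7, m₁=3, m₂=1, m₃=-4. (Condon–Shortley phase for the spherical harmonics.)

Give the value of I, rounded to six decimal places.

0.259489

m-sum 0 ✓  L=14 even ✓  5≤7≤7 ✓
Π(2lᵢ+1) = 13×3×15 = 585
triangle coeff Δ(6,1,7) = 1/1365
Σ_t [0,0]: t=0:+1/518400 = 1/518400
(3j)²=7/195 [(6 1 7; 0 0 0)], sign=-1
Σ_t [0,0]: t=0:+1/4354560 = 1/4354560
(3j)²=11/273 [(6 1 7; 3 1 -4)], sign=-1
⇒ 4πI² = 11/13
I = (+1)√(11/13/(4π)) = 0.25948947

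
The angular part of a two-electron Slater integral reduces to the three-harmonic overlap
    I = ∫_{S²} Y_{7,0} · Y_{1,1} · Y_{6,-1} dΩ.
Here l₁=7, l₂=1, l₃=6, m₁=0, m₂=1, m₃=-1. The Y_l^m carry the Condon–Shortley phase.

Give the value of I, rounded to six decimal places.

Checks pass: Σm=0; 14 even; l₃=6∈[6,8].
(2·7+1)(2·1+1)(2·6+1) = 585
Δ: 2! 12! 0! / 15! → 1/1365
sum: t=1:−1/518400 = -1/518400
3j²(7 1 6; 0 0 0) = Δ·Π!·Σ² = 7/195  (sign -1)
sum: t=2:+1/1209600 = 1/1209600
3j²(7 1 6; 0 1 -1) = Δ·Π!·Σ² = 1/65  (sign -1)
combine: 4πI² = 585·7/195·1/65 = 21/65
take √, sign +1: I = 0.16034227

0.160342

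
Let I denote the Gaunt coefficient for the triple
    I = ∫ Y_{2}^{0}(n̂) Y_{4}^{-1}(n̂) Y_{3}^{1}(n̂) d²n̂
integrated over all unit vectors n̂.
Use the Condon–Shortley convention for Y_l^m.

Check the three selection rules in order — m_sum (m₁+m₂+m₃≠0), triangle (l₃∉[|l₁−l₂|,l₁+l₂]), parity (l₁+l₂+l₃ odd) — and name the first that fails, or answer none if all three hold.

parity

Σmᵢ = 0  ✓
l₃∈[|l₁−l₂|,l₁+l₂]=[2,6], have l₃=3  ✓
Σlᵢ = 9 ⇒ odd  ✗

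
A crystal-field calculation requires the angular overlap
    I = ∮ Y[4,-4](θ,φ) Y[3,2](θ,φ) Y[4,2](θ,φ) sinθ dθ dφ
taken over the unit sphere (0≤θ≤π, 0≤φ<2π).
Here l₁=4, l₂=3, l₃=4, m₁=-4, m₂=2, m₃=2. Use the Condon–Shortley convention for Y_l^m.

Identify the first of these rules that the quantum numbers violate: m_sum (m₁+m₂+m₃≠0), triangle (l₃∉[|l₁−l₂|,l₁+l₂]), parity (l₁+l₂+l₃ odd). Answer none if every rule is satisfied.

parity

m₁+m₂+m₃ = -4 + 2 + 2 = 0  ✓
triangle: |4−3|=1 ≤ l₃=4 ≤ 4+3=7  ✓
parity: l₁+l₂+l₃ = 11 is odd  ✗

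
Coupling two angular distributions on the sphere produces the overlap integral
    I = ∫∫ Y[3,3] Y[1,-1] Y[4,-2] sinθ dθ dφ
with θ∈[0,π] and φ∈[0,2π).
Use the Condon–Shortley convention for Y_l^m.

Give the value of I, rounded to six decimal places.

Checks pass: Σm=0; 8 even; l₃=4∈[2,4].
(2·3+1)(2·1+1)(2·4+1) = 189
Δ: 0! 6! 2! / 9! → 1/252
sum: t=0:+1/36 = 1/36
3j²(3 1 4; 0 0 0) = Δ·Π!·Σ² = 4/63  (sign +1)
sum: t=0:+1/1440 = 1/1440
3j²(3 1 4; 3 -1 -2) = Δ·Π!·Σ² = 1/252  (sign +1)
combine: 4πI² = 189·4/63·1/252 = 1/21
take √, sign +1: I = 0.06155813

0.061558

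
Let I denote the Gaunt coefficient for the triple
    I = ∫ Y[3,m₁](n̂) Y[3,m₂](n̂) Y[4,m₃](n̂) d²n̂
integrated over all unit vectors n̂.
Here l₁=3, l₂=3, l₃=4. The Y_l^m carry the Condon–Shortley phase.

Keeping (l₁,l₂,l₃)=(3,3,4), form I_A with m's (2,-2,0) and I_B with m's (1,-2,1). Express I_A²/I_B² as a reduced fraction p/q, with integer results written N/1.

49/32

l's match ⇒ only the (l;m) 3-j factors differ between A and B.
A: triangle coeff Δ(3,3,4) = 1/34650; Σ_t [0,1]: t=0:+1/72 t=1:−1/576 = 7/576; (3j)²=7/198 [(3 3 4; 2 -2 0)], sign=+1
B: triangle coeff Δ(3,3,4) = 1/34650; Σ_t [0,1]: t=0:+1/48 t=1:−1/144 = 1/72; (3j)²=16/693 [(3 3 4; 1 -2 1)], sign=-1
I_A²/I_B² = (7/198)/(16/693) = 49/32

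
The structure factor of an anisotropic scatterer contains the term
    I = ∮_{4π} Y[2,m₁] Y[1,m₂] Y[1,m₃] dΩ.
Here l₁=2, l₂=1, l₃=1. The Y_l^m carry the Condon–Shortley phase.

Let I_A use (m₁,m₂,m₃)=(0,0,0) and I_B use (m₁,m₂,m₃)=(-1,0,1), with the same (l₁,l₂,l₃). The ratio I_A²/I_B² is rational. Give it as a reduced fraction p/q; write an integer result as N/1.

4/3

Same 2,1,1: normalisation and zero-m 3j drop out of the ratio.
A: Δ: 2! 2! 0! / 5! → 1/30; sum: t=1:−1/1 = -1/1; 3j²(2 1 1; 0 0 0) = Δ·Π!·Σ² = 2/15  (sign +1)
B: Δ: 2! 2! 0! / 5! → 1/30; sum: t=1:−1/2 = -1/2; 3j²(2 1 1; -1 0 1) = Δ·Π!·Σ² = 1/10  (sign -1)
I_A²/I_B² = (2/15)/(1/10) = 4/3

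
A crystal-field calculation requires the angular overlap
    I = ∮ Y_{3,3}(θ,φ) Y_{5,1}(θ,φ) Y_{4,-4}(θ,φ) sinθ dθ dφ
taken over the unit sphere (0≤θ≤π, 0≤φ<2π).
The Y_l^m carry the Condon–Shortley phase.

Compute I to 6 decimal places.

Rules hold: Σm=0, L=12 even, 2≤4≤8.
N = 7·11·9 = 693
Δ = 4!·2!·6!/13! = 1/180180
Racah Σ t=1..3: t=1:−1/576 t=2:+1/144 t=3:−1/576 = 1/288
⇒ 3j(3 5 4; 0 0 0)² = 20/1001, sgn +1
Racah Σ t=0..0: t=0:+1/34560 = 1/34560
⇒ 3j(3 5 4; 3 1 -4)² = 1/429, sgn +1
4πI² = N·(3j₀)²·(3jₘ)² = 60/1859
I = +1·√(0.0322754/4π) = 0.05067935

0.050679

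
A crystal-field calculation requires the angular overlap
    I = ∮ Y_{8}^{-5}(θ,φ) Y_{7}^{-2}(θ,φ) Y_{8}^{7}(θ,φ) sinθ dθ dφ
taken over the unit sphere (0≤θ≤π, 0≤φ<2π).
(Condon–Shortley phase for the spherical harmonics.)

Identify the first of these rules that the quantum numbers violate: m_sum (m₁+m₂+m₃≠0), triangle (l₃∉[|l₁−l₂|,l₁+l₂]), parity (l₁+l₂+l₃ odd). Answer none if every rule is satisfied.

parity

azimuthal sum: -5 − 2 + 7 = 0  ✓
1 ≤ 8 ≤ 15 (triangle on l)  ✓
L = 8 + 7 + 8 = 23 (odd)  ✗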